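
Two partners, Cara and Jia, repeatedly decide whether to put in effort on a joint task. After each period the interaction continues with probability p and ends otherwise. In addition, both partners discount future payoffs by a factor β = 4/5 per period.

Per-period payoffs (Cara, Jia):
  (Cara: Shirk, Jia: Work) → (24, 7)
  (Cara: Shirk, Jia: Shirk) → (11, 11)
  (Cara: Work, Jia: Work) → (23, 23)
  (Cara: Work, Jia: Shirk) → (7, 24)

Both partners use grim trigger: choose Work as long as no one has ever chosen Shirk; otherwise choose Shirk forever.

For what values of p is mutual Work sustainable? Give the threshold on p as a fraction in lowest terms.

5/52

Expected continuation weight on next period's payoff is β·p = 4/5·p, which plays the role of the discount factor.
Cooperation requires 4/5·p ≥ (24−23)/(24−11) = 1/13, hence p ≥ 5/52.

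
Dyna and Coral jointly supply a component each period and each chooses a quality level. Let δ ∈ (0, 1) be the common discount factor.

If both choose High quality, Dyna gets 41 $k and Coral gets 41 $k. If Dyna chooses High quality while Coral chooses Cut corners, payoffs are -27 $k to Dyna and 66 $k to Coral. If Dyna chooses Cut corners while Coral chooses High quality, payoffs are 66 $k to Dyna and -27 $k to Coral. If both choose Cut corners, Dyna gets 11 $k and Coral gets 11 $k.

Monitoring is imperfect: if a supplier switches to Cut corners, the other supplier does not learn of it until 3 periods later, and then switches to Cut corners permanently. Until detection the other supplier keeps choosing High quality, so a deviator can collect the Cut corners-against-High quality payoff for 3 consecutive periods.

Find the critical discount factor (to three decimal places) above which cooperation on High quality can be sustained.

Deviating for the 3 undetected periods gains 66−41 = 25 per period over cooperation, then loses 41−11 = 30 per period forever once punishment starts.
Gain: 25(1 + δ + … + δ^2); loss: 30·δ^3/(1−δ).
No profitable deviation ⇔ 25(1−δ^3) ≤ 30·δ^3, i.e. δ^3 ≥ 25/(25+30) = 5/11.
Hence δ ≥ (5/11)^(1/3) ≈ 0.769.

0.769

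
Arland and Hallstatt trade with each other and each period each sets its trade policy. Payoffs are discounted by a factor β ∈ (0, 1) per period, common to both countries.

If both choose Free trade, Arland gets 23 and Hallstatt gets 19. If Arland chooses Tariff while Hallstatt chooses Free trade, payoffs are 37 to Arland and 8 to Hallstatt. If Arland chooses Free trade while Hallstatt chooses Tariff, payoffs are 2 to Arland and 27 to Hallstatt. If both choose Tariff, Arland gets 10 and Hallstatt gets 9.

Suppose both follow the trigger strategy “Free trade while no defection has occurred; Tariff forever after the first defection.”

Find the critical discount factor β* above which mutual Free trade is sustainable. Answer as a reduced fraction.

Arland: cooperation gives 23 each period; deviation gives 37 once then 10 forever.
  23/(1−β) ≥ 37 + 10β/(1−β) ⇒ β ≥ 14/27.
Hallstatt: cooperation gives 19 each period; deviation gives 27 once then 9 forever.
  β ≥ 8/18 = 4/9.
Both must hold, so the binding constraint is Arland's: β ≥ 14/27.

14/27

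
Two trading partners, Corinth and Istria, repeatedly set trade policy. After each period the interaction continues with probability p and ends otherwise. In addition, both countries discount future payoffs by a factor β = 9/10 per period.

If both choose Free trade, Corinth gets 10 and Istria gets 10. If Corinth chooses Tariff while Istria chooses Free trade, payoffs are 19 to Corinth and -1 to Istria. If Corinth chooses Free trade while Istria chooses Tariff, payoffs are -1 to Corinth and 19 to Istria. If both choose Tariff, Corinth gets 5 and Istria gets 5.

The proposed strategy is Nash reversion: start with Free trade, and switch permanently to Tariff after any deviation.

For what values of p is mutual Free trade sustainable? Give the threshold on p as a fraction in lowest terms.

5/7

With continuation probability p and discount β, the effective per-period discount factor is βp.
Grim-trigger IC: βp ≥ (19−10)/(19−5) = 9/14.
So p ≥ (9/14)/(9/10) = 5/7.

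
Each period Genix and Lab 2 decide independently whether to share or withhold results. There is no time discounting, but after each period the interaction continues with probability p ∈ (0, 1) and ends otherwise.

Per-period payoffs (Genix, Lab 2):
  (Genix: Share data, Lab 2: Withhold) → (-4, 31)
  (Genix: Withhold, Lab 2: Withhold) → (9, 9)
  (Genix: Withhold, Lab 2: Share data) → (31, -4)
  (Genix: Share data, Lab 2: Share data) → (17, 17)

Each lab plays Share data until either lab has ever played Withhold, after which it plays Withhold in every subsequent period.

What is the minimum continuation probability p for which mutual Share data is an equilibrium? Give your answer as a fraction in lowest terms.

With no time discounting, the continuation probability p plays the role of the discount factor.
Grim-trigger IC: 17/(1−p) ≥ 31 + 9p/(1−p) ⇒ p ≥ (31−17)/(31−9) = 7/11.

7/11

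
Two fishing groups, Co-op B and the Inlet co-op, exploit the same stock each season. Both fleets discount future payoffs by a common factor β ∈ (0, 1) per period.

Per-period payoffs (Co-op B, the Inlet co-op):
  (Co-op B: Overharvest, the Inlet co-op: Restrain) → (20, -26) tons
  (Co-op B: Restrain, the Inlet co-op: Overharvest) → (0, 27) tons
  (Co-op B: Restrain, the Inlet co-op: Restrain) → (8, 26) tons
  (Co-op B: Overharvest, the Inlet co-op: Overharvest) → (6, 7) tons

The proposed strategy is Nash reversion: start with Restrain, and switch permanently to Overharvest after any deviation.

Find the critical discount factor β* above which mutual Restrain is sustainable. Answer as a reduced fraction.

Co-op B: cooperation gives 8 each period; deviation gives 20 once then 6 forever.
  8/(1−β) ≥ 20 + 6β/(1−β) ⇒ β ≥ 12/14 = 6/7.
the Inlet co-op: cooperation gives 26 each period; deviation gives 27 once then 7 forever.
  β ≥ 1/20.
Both must hold, so the binding constraint is Co-op B's: β ≥ 6/7.

6/7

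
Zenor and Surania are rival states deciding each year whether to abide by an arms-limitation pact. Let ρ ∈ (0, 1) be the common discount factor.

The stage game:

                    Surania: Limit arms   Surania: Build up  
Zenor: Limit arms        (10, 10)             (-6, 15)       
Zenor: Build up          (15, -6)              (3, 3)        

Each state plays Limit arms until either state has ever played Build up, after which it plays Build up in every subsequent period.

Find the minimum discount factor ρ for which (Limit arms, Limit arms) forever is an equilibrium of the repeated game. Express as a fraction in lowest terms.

5/12

10/(1−ρ) ≥ 15 + 3ρ/(1−ρ)
10 ≥ 15 − 12ρ
ρ ≥ 5/12.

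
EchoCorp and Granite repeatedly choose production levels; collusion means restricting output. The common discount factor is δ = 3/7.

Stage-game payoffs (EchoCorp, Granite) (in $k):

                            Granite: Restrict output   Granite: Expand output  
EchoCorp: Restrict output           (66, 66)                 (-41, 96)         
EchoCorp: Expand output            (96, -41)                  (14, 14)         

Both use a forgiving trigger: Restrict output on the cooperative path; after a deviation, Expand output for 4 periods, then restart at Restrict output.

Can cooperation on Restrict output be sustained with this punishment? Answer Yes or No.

A one-shot deviation gives 96 now, then 14 for 4 periods, then back to 66.
Gain from deviating: (96−66) today; loss: (66−14) in each of the next 4 periods.
No-deviation condition: (66−14)(δ+…+δ^4) ≥ 96−66, i.e. δ+…+δ^4 ≥ 15/26.
At δ = 3/7: δ+…+δ^4 = 0.7247 ≥ 0.5769.
So cooperation is sustainable.

Yes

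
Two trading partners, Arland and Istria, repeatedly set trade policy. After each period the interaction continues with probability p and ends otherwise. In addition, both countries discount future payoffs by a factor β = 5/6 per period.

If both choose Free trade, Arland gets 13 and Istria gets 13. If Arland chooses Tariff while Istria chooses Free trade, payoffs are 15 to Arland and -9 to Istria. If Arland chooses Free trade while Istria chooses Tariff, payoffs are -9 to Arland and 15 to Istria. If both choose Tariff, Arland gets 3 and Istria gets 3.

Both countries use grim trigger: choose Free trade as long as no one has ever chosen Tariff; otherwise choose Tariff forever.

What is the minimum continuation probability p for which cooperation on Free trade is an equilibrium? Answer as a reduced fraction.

With continuation probability p and discount β, the effective per-period discount factor is βp.
Grim-trigger IC: βp ≥ (15−13)/(15−3) = 1/6.
So p ≥ (1/6)/(5/6) = 1/5.

1/5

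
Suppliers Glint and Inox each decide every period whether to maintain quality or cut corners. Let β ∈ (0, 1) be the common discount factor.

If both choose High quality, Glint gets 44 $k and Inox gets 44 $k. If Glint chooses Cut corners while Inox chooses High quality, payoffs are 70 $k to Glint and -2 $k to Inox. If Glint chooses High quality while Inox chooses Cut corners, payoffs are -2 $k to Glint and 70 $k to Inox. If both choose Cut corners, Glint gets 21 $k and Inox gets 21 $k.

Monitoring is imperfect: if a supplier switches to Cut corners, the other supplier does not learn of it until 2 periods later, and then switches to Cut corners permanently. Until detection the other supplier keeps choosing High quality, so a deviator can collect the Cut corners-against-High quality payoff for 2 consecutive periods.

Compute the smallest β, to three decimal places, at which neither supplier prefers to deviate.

0.728

Deviating for the 2 undetected periods gains 70−44 = 26 per period over cooperation, then loses 44−21 = 23 per period forever once punishment starts.
Gain: 26(1 + β + … + β^1); loss: 23·β^2/(1−β).
No profitable deviation ⇔ 26(1−β^2) ≤ 23·β^2, i.e. β^2 ≥ 26/(26+23) = 26/49.
Hence β ≥ (26/49)^(1/2) ≈ 0.728.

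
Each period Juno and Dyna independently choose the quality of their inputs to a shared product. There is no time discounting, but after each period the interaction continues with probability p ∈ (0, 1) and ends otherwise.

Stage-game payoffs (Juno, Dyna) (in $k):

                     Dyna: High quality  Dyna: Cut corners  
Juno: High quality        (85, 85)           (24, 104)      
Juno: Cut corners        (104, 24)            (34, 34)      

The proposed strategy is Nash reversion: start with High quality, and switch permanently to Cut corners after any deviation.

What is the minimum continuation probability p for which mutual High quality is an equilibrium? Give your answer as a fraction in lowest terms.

Expected cooperation value is 85 + p·85 + p²·85 + … = 85/(1−p); deviation gives 104 + p·34/(1−p).
85 ≥ 104(1−p) + 34p ⇒ 70p ≥ 19 ⇒ p ≥ 19/70.

19/70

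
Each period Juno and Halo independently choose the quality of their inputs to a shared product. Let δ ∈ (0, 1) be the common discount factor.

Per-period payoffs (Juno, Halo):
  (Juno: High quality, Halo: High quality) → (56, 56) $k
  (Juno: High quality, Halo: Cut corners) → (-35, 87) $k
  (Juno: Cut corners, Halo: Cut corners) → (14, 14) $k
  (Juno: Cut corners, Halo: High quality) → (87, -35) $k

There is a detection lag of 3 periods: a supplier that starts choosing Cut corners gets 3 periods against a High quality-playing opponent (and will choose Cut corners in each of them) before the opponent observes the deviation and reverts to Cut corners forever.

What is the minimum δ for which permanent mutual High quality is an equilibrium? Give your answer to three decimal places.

0.752

The best deviation is to choose Cut corners for all 3 undetected periods, earning 87 each, then 14 forever once detected.
Deviation value: 87(1−δ^3)/(1−δ) + 14δ^3/(1−δ); cooperation value: 56/(1−δ).
IC: 56 ≥ 87(1−δ^3) + 14δ^3 = 87 − 73δ^3.
So δ^3 ≥ 31/73, giving δ ≥ (31/73)^(1/3) ≈ 0.752.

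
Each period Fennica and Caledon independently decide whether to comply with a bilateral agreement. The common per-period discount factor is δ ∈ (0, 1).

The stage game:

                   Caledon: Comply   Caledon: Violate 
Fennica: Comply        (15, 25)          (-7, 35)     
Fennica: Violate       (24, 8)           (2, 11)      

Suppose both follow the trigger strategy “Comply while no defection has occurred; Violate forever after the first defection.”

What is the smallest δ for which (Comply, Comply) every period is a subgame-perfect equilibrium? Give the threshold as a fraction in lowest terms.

For Fennica: deviation gain 24−15 = 9, per-period punishment loss 15−2 = 13. IC gives δ ≥ 9/22.
For Caledon: gain 10, loss 14 per period, so δ ≥ 10/24 = 5/12.
The tighter constraint is Caledon's, so cooperation needs δ ≥ 5/12.

5/12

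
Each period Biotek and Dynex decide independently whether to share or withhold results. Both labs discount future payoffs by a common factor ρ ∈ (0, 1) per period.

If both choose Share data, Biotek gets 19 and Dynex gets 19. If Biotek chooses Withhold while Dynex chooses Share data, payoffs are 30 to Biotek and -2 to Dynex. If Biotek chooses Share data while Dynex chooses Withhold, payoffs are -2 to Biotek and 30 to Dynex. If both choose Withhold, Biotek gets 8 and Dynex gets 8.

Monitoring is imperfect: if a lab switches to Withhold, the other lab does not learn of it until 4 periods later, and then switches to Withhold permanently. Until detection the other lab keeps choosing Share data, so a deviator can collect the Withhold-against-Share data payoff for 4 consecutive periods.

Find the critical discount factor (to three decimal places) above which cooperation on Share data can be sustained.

0.841

A deviator earns 30 for 4 periods, then 8 forever; cooperating earns 19 forever. Multiplying the IC by (1−ρ):
19 ≥ 30(1−ρ^4) + 8ρ^4, so 22·ρ^4 ≥ 11 and ρ^4 ≥ 1/2.
ρ ≥ (1/2)^(1/4) ≈ 0.841.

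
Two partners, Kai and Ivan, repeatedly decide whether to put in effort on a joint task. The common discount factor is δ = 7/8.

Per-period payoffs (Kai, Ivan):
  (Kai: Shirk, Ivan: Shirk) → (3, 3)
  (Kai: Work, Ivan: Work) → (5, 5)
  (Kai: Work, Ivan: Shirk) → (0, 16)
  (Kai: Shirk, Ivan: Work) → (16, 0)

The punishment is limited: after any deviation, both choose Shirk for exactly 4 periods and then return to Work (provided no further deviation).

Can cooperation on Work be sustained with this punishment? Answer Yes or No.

No

IC: δ+…+δ^4 ≥ (16−5)/(5−3) = 11/2.
At δ = 7/8: partial sum = 2.8967 < 5.5000. Cooperation not sustainable.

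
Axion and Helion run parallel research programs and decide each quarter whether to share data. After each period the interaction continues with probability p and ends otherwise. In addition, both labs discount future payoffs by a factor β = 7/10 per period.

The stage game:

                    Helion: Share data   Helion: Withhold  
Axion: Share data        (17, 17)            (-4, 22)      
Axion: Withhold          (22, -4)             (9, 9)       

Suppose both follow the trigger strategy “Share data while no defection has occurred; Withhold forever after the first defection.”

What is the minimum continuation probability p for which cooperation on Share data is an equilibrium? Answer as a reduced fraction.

Expected continuation weight on next period's payoff is β·p = 7/10·p, which plays the role of the discount factor.
Cooperation requires 7/10·p ≥ (22−17)/(22−9) = 5/13, hence p ≥ 50/91.

50/91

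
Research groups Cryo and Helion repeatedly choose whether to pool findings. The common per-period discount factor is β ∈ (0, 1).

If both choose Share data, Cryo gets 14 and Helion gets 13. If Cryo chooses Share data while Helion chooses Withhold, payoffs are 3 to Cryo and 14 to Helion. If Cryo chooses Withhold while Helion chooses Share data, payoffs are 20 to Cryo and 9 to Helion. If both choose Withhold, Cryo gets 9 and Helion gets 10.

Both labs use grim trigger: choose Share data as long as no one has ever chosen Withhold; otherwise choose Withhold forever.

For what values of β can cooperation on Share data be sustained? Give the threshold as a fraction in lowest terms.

Cryo: cooperation gives 14 each period; deviation gives 20 once then 9 forever.
  14/(1−β) ≥ 20 + 9β/(1−β) ⇒ β ≥ 6/11.
Helion: cooperation gives 13 each period; deviation gives 14 once then 10 forever.
  β ≥ 1/4.
Both must hold, so the binding constraint is Cryo's: β ≥ 6/11.

6/11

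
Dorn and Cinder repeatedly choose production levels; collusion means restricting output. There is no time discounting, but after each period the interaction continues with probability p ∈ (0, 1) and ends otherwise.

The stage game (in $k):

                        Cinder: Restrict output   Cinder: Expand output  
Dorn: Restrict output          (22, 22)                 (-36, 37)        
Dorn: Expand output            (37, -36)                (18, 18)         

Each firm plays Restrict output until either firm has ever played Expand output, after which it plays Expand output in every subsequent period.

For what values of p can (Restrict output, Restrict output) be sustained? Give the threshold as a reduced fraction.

15/19

With no time discounting, the continuation probability p plays the role of the discount factor.
Grim-trigger IC: 22/(1−p) ≥ 37 + 18p/(1−p) ⇒ p ≥ (37−22)/(37−18) = 15/19.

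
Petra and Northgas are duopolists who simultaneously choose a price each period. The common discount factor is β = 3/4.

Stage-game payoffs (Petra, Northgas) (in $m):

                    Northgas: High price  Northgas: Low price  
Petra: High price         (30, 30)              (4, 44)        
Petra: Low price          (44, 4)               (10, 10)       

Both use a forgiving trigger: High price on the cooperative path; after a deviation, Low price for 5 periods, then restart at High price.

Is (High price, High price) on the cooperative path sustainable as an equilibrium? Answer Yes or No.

IC: β+…+β^5 ≥ (44−30)/(30−10) = 7/10.
At β = 3/4: partial sum = 2.2881 ≥ 0.7000. Cooperation sustainable.

Yes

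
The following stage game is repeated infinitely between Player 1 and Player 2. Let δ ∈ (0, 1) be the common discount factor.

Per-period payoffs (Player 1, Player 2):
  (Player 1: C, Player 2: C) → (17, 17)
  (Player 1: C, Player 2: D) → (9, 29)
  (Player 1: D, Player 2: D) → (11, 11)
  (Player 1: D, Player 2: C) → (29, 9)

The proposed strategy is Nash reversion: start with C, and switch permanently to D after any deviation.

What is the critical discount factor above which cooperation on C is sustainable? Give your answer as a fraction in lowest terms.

17/(1−δ) ≥ 29 + 11δ/(1−δ)
17 ≥ 29 − 18δ
δ ≥ 12/18 = 2/3.

2/3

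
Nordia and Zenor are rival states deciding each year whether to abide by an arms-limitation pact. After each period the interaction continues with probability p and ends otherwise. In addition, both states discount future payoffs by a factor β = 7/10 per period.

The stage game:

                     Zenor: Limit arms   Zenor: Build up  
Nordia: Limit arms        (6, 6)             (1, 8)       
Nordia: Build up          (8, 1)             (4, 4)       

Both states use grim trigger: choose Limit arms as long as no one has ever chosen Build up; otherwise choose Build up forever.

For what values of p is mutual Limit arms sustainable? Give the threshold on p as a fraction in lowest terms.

5/7

With continuation probability p and discount β, the effective per-period discount factor is βp.
Grim-trigger IC: βp ≥ (8−6)/(8−4) = 1/2.
So p ≥ (1/2)/(7/10) = 5/7.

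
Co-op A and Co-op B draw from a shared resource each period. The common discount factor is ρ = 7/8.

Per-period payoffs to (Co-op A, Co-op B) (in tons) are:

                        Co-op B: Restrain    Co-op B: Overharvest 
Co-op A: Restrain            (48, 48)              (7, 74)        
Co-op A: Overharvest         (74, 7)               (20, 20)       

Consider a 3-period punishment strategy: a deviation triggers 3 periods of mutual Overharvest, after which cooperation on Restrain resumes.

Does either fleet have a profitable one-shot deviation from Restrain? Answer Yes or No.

No

Comparing payoff streams over the 4 periods until play realigns: cooperate → 48(1+ρ+…+ρ^3); deviate → 74 + 20(ρ+…+ρ^3).
Cooperation is sustained iff (48−20)(ρ+…+ρ^3) ≥ 74−48.
ρ+…+ρ^3 = 7/8·(1−(7/8)^3)/(1−7/8) = 2.3105, and (74−48)/(48−20) = 0.9286.
2.3105 ≥ 0.9286, so cooperation is sustainable.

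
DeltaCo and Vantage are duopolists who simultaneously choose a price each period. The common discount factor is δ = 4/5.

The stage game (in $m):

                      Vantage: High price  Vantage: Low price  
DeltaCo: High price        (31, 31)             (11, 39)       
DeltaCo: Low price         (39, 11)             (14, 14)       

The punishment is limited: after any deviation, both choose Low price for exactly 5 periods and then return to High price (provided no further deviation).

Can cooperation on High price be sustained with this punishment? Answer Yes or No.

Yes

Comparing payoff streams over the 6 periods until play realigns: cooperate → 31(1+δ+…+δ^5); deviate → 39 + 14(δ+…+δ^5).
Cooperation is sustained iff (31−14)(δ+…+δ^5) ≥ 39−31.
δ+…+δ^5 = 4/5·(1−(4/5)^5)/(1−4/5) = 2.6893, and (39−31)/(31−14) = 0.4706.
2.6893 ≥ 0.4706, so cooperation is sustainable.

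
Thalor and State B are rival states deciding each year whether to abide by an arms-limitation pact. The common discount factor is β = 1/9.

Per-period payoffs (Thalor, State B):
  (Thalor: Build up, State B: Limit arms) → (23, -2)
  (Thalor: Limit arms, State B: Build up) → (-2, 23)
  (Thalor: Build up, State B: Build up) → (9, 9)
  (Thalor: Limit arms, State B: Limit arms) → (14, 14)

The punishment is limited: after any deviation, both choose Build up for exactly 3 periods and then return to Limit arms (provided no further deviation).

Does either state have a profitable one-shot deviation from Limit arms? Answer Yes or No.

IC: β+…+β^3 ≥ (23−14)/(14−9) = 9/5.
At β = 1/9: partial sum = 0.1248 < 1.8000. Cooperation not sustainable.

Yes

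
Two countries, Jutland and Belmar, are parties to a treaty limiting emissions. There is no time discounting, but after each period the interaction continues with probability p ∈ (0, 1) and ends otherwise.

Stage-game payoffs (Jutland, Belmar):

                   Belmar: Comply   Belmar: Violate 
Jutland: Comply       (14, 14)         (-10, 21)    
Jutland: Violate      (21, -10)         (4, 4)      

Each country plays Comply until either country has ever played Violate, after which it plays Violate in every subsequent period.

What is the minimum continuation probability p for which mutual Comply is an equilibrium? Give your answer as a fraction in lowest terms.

7/17

Expected cooperation value is 14 + p·14 + p²·14 + … = 14/(1−p); deviation gives 21 + p·4/(1−p).
14 ≥ 21(1−p) + 4p ⇒ 17p ≥ 7 ⇒ p ≥ 7/17.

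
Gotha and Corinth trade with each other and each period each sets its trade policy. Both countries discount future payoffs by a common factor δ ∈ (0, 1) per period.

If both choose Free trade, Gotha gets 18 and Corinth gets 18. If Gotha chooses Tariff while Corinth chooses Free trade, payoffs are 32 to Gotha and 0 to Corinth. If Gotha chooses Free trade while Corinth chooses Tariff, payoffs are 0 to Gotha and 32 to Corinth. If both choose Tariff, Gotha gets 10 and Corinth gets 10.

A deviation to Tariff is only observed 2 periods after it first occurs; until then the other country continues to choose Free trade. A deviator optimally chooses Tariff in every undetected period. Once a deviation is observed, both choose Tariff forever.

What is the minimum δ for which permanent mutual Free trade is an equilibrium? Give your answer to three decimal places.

A deviator earns 32 for 2 periods, then 10 forever; cooperating earns 18 forever. Multiplying the IC by (1−δ):
18 ≥ 32(1−δ^2) + 10δ^2, so 22·δ^2 ≥ 14 and δ^2 ≥ 7/11.
δ ≥ (7/11)^(1/2) ≈ 0.798.

0.798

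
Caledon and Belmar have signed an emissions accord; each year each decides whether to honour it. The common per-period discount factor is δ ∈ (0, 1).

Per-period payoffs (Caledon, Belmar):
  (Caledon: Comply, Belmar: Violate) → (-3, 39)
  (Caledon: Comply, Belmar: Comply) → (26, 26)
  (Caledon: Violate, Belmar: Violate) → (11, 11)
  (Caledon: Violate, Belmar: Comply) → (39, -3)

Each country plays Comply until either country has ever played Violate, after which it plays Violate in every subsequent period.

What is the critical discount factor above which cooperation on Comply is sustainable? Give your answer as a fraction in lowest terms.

26/(1−δ) ≥ 39 + 11δ/(1−δ)
26 ≥ 39 − 28δ
δ ≥ 13/28.

13/28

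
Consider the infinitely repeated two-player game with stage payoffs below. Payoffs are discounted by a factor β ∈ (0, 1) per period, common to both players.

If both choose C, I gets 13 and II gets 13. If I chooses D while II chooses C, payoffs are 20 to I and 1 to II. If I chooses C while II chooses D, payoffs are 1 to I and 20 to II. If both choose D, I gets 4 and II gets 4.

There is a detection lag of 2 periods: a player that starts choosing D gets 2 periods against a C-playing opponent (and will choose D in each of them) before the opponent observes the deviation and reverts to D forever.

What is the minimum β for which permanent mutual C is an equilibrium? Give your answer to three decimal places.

0.661

Deviating for the 2 undetected periods gains 20−13 = 7 per period over cooperation, then loses 13−4 = 9 per period forever once punishment starts.
Gain: 7(1 + β + … + β^1); loss: 9·β^2/(1−β).
No profitable deviation ⇔ 7(1−β^2) ≤ 9·β^2, i.e. β^2 ≥ 7/(7+9) = 7/16.
Hence β ≥ (7/16)^(1/2) ≈ 0.661.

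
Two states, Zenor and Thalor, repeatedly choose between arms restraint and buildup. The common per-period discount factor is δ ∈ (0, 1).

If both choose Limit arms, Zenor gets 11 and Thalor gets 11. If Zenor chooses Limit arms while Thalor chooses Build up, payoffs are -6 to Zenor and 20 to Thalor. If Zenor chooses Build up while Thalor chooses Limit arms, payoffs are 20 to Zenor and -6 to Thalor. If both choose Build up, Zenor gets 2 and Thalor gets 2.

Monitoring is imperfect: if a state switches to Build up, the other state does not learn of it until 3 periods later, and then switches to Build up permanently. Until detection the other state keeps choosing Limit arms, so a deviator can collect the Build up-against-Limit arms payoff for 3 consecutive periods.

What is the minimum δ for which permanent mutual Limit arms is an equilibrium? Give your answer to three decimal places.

A deviator earns 20 for 3 periods, then 2 forever; cooperating earns 11 forever. Multiplying the IC by (1−δ):
11 ≥ 20(1−δ^3) + 2δ^3, so 18·δ^3 ≥ 9 and δ^3 ≥ 1/2.
δ ≥ (1/2)^(1/3) ≈ 0.794.

0.794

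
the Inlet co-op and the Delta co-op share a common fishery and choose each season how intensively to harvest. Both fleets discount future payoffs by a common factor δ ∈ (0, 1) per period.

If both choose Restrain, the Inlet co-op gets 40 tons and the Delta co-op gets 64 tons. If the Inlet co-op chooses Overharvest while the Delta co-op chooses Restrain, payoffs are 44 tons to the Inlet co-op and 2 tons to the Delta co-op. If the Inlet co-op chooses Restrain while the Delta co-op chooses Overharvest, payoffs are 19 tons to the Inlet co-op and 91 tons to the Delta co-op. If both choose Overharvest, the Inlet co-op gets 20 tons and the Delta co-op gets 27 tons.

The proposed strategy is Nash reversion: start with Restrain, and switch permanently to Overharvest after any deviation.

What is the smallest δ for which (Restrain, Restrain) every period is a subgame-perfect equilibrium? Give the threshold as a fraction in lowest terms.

For the Inlet co-op: deviation gain 44−40 = 4, per-period punishment loss 40−20 = 20. IC gives δ ≥ 4/24 = 1/6.
For the Delta co-op: gain 27, loss 37 per period, so δ ≥ 27/64.
The tighter constraint is the Delta co-op's, so cooperation needs δ ≥ 27/64.

27/64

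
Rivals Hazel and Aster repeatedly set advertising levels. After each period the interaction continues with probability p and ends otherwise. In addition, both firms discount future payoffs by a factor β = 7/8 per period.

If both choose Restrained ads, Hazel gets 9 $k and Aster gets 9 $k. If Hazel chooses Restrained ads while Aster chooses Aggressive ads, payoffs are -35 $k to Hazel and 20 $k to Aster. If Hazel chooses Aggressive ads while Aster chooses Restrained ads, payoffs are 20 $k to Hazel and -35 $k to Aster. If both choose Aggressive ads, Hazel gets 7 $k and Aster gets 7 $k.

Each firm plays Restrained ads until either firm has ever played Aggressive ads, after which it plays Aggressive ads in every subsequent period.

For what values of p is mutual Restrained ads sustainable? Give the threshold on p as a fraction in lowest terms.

88/91

Expected continuation weight on next period's payoff is β·p = 7/8·p, which plays the role of the discount factor.
Cooperation requires 7/8·p ≥ (20−9)/(20−7) = 11/13, hence p ≥ 88/91.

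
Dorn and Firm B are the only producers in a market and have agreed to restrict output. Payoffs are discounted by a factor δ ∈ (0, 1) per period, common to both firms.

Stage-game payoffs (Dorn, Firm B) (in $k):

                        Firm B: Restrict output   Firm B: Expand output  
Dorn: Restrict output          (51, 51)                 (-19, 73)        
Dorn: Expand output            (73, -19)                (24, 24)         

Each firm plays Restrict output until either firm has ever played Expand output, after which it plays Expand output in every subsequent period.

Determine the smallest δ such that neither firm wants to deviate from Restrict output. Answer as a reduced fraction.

One-period gain from deviating is 73 − 51 = 22. The loss is 51 − 24 = 27 in every subsequent period, with present value 27·δ/(1−δ).
Deviation is unprofitable when 27·δ/(1−δ) ≥ 22, i.e. δ/(1−δ) ≥ 22/27.
Equivalently δ ≥ 22/(22+27) = 22/49.

22/49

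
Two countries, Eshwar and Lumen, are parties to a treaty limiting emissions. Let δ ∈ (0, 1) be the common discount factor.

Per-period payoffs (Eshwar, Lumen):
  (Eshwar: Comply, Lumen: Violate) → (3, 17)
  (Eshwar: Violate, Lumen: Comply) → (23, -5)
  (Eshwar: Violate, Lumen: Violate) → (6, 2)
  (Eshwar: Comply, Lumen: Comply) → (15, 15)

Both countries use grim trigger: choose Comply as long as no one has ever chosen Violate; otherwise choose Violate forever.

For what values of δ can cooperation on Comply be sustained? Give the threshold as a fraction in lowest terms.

Eshwar's threshold: (23−15)/(23−6) = 8/17.
Lumen's threshold: (17−15)/(17−2) = 2/15.
8/17 > 2/15, so Eshwar binds and δ* = 8/17.

8/17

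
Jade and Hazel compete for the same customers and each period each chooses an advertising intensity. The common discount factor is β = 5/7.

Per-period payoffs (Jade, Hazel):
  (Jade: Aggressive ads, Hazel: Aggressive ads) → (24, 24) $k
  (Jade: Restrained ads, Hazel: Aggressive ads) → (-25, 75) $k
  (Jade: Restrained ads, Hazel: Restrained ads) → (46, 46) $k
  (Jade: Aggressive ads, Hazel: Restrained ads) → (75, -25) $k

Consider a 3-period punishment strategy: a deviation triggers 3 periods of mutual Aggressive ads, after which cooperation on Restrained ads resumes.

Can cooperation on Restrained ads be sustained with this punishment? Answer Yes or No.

Yes

IC: β+…+β^3 ≥ (75−46)/(46−24) = 29/22.
At β = 5/7: partial sum = 1.5889 ≥ 1.3182. Cooperation sustainable.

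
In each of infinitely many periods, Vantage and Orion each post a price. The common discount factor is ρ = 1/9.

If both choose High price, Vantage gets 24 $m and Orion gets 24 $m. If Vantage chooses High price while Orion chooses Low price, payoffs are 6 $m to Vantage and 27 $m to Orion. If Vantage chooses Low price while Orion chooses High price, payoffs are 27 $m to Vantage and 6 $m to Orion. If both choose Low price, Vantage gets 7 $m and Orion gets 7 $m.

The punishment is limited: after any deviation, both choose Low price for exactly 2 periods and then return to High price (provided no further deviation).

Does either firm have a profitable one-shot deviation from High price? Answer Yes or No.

Yes

A one-shot deviation gives 27 now, then 7 for 2 periods, then back to 24.
Gain from deviating: (27−24) today; loss: (24−7) in each of the next 2 periods.
No-deviation condition: (24−7)(ρ+…+ρ^2) ≥ 27−24, i.e. ρ+…+ρ^2 ≥ 3/17.
At ρ = 1/9: ρ+…+ρ^2 = 0.1235 < 0.1765.
So cooperation is not sustainable.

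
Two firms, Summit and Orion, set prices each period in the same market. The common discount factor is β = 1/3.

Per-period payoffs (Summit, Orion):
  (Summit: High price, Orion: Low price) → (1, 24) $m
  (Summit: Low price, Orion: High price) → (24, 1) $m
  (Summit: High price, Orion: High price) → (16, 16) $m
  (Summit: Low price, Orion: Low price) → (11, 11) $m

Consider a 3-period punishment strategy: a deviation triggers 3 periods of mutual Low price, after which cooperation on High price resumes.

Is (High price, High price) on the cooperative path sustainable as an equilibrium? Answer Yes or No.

No

IC: β+…+β^3 ≥ (24−16)/(16−11) = 8/5.
At β = 1/3: partial sum = 0.4815 < 1.6000. Cooperation not sustainable.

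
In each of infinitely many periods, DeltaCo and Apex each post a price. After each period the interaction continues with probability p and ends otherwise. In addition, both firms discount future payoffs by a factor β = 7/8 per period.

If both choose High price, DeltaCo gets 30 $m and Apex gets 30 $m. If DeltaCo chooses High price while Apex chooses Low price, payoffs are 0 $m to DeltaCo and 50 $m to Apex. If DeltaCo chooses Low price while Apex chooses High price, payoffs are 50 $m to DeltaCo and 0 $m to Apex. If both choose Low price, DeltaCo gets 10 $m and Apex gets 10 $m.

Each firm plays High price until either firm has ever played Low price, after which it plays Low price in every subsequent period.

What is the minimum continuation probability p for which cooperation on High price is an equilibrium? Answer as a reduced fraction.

Expected continuation weight on next period's payoff is β·p = 7/8·p, which plays the role of the discount factor.
Cooperation requires 7/8·p ≥ (50−30)/(50−10) = 1/2, hence p ≥ 4/7.

4/7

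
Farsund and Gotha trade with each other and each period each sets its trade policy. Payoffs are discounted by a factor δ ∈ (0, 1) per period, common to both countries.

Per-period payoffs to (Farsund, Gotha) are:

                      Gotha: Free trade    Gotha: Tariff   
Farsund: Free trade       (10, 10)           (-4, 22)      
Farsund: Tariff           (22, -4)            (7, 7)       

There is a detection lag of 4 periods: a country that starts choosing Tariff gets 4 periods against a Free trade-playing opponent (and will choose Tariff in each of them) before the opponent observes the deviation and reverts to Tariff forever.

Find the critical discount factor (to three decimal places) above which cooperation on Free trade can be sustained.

Deviating for the 4 undetected periods gains 22−10 = 12 per period over cooperation, then loses 10−7 = 3 per period forever once punishment starts.
Gain: 12(1 + δ + … + δ^3); loss: 3·δ^4/(1−δ).
No profitable deviation ⇔ 12(1−δ^4) ≤ 3·δ^4, i.e. δ^4 ≥ 12/(12+3) = 4/5.
Hence δ ≥ (4/5)^(1/4) ≈ 0.946.

0.946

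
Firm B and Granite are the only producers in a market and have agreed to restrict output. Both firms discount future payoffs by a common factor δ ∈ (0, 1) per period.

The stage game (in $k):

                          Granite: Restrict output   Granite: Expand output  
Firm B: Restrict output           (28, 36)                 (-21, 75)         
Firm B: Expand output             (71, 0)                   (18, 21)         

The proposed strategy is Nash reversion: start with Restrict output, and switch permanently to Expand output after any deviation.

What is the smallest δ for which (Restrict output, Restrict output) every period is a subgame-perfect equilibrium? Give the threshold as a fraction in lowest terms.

For Firm B: deviation gain 71−28 = 43, per-period punishment loss 28−18 = 10. IC gives δ ≥ 43/53.
For Granite: gain 39, loss 15 per period, so δ ≥ 39/54 = 13/18.
The tighter constraint is Firm B's, so cooperation needs δ ≥ 43/53.

43/53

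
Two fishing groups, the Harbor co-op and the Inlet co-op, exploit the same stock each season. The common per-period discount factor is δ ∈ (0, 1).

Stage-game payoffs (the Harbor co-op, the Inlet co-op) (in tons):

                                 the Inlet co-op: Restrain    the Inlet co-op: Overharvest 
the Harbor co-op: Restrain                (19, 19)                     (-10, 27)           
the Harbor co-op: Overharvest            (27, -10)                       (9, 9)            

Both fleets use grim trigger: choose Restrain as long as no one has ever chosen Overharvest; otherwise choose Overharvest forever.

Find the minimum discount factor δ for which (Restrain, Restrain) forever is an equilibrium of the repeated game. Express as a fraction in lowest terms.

4/9

One-period gain from deviating is 27 − 19 = 8. The loss is 19 − 9 = 10 in every subsequent period, with present value 10·δ/(1−δ).
Deviation is unprofitable when 10·δ/(1−δ) ≥ 8, i.e. δ/(1−δ) ≥ 4/5.
Equivalently δ ≥ 8/(8+10) = 4/9.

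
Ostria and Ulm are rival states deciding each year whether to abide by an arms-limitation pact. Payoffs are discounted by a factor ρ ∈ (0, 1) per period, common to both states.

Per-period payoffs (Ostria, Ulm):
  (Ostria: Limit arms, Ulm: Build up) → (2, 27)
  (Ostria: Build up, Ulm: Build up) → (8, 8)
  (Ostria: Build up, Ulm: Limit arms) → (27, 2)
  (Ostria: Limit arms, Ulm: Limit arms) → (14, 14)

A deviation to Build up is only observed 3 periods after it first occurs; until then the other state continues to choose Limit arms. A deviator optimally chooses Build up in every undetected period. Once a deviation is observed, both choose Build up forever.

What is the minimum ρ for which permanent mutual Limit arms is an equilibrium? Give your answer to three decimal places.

0.881

Deviating for the 3 undetected periods gains 27−14 = 13 per period over cooperation, then loses 14−8 = 6 per period forever once punishment starts.
Gain: 13(1 + ρ + … + ρ^2); loss: 6·ρ^3/(1−ρ).
No profitable deviation ⇔ 13(1−ρ^3) ≤ 6·ρ^3, i.e. ρ^3 ≥ 13/(13+6) = 13/19.
Hence ρ ≥ (13/19)^(1/3) ≈ 0.881.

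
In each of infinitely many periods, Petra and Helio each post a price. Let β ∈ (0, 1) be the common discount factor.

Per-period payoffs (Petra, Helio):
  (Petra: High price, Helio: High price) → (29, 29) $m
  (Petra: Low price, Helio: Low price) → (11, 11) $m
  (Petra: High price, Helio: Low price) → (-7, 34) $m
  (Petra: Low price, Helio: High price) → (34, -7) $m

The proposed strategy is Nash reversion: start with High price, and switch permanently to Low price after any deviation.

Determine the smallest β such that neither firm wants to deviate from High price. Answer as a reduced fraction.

5/23

29/(1−β) ≥ 34 + 11β/(1−β)
29 ≥ 34 − 23β
β ≥ 5/23.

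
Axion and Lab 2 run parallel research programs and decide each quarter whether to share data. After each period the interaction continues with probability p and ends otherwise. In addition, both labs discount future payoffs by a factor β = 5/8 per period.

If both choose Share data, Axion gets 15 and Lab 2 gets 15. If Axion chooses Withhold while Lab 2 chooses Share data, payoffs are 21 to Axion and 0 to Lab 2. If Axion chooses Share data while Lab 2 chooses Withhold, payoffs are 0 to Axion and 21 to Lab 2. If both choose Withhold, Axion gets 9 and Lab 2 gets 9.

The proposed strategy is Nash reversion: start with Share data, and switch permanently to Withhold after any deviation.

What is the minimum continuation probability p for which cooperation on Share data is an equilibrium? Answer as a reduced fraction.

4/5

Expected continuation weight on next period's payoff is β·p = 5/8·p, which plays the role of the discount factor.
Cooperation requires 5/8·p ≥ (21−15)/(21−9) = 1/2, hence p ≥ 4/5.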